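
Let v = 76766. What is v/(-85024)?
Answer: -38383/42512 ≈ -0.90287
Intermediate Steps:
v/(-85024) = 76766/(-85024) = 76766*(-1/85024) = -38383/42512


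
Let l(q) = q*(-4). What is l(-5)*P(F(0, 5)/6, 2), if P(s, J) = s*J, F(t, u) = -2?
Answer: -40/3 ≈ -13.333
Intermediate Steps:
l(q) = -4*q
P(s, J) = J*s
l(-5)*P(F(0, 5)/6, 2) = (-4*(-5))*(2*(-2/6)) = 20*(2*(-2*1/6)) = 20*(2*(-1/3)) = 20*(-2/3) = -40/3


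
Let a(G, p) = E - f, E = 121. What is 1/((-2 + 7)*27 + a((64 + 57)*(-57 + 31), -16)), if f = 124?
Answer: 1/132 ≈ 0.0075758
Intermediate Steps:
a(G, p) = -3 (a(G, p) = 121 - 1*124 = 121 - 124 = -3)
1/((-2 + 7)*27 + a((64 + 57)*(-57 + 31), -16)) = 1/((-2 + 7)*27 - 3) = 1/(5*27 - 3) = 1/(135 - 3) = 1/132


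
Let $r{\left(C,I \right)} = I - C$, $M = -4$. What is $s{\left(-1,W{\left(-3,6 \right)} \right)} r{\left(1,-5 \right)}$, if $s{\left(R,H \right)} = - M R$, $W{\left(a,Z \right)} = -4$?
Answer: $24$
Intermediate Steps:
$s{\left(R,H \right)} = 4 R$ ($s{\left(R,H \right)} = \left(-1\right) \left(-4\right) R = 4 R$)
$s{\left(-1,W{\left(-3,6 \right)} \right)} r{\left(1,-5 \right)} = 4 \left(-1\right) \left(-5 - 1\right) = - 4 \left(-5 - 1\right) = \left(-4\right) \left(-6\right) = 24$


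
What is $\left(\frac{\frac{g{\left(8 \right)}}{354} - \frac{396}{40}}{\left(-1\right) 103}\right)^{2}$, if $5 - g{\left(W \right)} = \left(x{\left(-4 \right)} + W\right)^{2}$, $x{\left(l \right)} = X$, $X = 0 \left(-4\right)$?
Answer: $\frac{22801}{2387025} \approx 0.0095521$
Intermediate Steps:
$X = 0$
$x{\left(l \right)} = 0$
$g{\left(W \right)} = 5 - W^{2}$ ($g{\left(W \right)} = 5 - \left(0 + W\right)^{2} = 5 - W^{2}$)
$\left(\frac{\frac{g{\left(8 \right)}}{354} - \frac{396}{40}}{\left(-1\right) 103}\right)^{2} = \left(\frac{\frac{5 - 8^{2}}{354} - \frac{396}{40}}{\left(-1\right) 103}\right)^{2} = \left(\frac{\left(5 - 64\right) \frac{1}{354} - \frac{99}{10}}{-103}\right)^{2} = \left(\left(\left(5 - 64\right) \frac{1}{354} - \frac{99}{10}\right) \left(- \frac{1}{103}\right)\right)^{2} = \left(\left(\left(-59\right) \frac{1}{354} - \frac{99}{10}\right) \left(- \frac{1}{103}\right)\right)^{2} = \left(\left(- \frac{1}{6} - \frac{99}{10}\right) \left(- \frac{1}{103}\right)\right)^{2} = \left(\left(- \frac{151}{15}\right) \left(- \frac{1}{103}\right)\right)^{2} = \left(\frac{151}{1545}\right)^{2} = \frac{22801}{2387025}$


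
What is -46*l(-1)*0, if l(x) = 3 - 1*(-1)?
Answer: 0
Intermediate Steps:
l(x) = 4 (l(x) = 3 + 1 = 4)
-46*l(-1)*0 = -46*4*0 = -184*0 = 0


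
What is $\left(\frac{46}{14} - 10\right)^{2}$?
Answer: $\frac{2209}{49} \approx 45.082$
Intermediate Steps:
$\left(\frac{46}{14} - 10\right)^{2} = \left(46 \cdot \frac{1}{14} - 10\right)^{2} = \left(\frac{23}{7} - 10\right)^{2} = \left(- \frac{47}{7}\right)^{2} = \frac{2209}{49}$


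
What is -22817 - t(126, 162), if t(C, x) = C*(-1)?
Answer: -22691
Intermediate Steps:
t(C, x) = -C
-22817 - t(126, 162) = -22817 - (-1)*126 = -22817 - 1*(-126) = -22817 + 126 = -22691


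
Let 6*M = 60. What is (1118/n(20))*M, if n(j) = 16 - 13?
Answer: 11180/3 ≈ 3726.7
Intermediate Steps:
M = 10 (M = (1/6)*60 = 10)
n(j) = 3
(1118/n(20))*M = (1118/3)*10 = 11180/3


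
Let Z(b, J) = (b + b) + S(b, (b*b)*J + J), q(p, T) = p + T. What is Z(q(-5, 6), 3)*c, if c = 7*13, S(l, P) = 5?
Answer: 637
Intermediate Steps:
q(p, T) = T + p
c = 91
Z(b, J) = 5 + 2*b (Z(b, J) = (b + b) + 5 = 2*b + 5 = 5 + 2*b)
Z(q(-5, 6), 3)*c = (5 + 2*(6 - 5))*91 = (5 + 2*1)*91 = (5 + 2)*91 = 7*91 = 637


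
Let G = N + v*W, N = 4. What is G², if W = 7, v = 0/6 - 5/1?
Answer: 961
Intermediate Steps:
v = -5 (v = 0*(⅙) - 5*1 = 0 - 5 = -5)
G = -31 (G = 4 - 5*7 = 4 - 35 = -31)
G² = (-31)² = 961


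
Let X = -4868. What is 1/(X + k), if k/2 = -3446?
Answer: -1/11760 ≈ -8.5034e-5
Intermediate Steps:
k = -6892 (k = 2*(-3446) = -6892)
1/(X + k) = 1/(-4868 - 6892) = 1/(-11760) = -1/11760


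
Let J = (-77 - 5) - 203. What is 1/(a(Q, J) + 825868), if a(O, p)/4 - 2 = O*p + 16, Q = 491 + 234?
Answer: -1/560 ≈ -0.0017857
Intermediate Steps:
Q = 725
J = -285 (J = -82 - 203 = -285)
a(O, p) = 72 + 4*O*p (a(O, p) = 8 + 4*(O*p + 16) = 8 + 4*(16 + O*p) = 8 + (64 + 4*O*p) = 72 + 4*O*p)
1/(a(Q, J) + 825868) = 1/((72 + 4*725*(-285)) + 825868) = 1/((72 - 826500) + 825868) = 1/(-826428 + 825868) = 1/(-560) = -1/560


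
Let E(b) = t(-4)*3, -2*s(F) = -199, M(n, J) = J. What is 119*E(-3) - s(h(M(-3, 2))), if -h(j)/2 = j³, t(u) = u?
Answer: -3055/2 ≈ -1527.5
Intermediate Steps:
h(j) = -2*j³
s(F) = 199/2 (s(F) = -½*(-199) = 199/2)
E(b) = -12 (E(b) = -4*3 = -12)
119*E(-3) - s(h(M(-3, 2))) = 119*(-12) - 1*199/2 = -1428 - 199/2 = -3055/2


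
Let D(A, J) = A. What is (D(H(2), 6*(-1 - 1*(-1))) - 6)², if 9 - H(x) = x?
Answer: 1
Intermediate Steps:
H(x) = 9 - x
(D(H(2), 6*(-1 - 1*(-1))) - 6)² = ((9 - 1*2) - 6)² = ((9 - 2) - 6)² = (7 - 6)² = 1² = 1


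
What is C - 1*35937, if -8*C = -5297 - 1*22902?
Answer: -259297/8 ≈ -32412.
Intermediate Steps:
C = 28199/8 (C = -(-5297 - 1*22902)/8 = -(-5297 - 22902)/8 = -1/8*(-28199) = 28199/8 ≈ 3524.9)
C - 1*35937 = 28199/8 - 1*35937 = 28199/8 - 35937 = -259297/8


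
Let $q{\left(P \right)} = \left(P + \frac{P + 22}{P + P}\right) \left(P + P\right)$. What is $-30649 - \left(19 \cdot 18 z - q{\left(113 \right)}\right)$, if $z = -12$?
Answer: $-872$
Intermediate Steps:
$q{\left(P \right)} = 2 P \left(P + \frac{22 + P}{2 P}\right)$ ($q{\left(P \right)} = \left(P + \frac{22 + P}{2 P}\right) 2 P = 2 P \left(P + \frac{22 + P}{2 P}\right)$)
$-30649 - \left(19 \cdot 18 z - q{\left(113 \right)}\right) = -30649 - \left(19 \cdot 18 \left(-12\right) - \left(22 + 113 + 2 \cdot 113^{2}\right)\right) = -30649 - \left(342 \left(-12\right) - \left(22 + 113 + 2 \cdot 12769\right)\right) = -30649 - \left(-4104 - \left(22 + 113 + 25538\right)\right) = -30649 - \left(-4104 - 25673\right) = -30649 - -29777 = -30649 + 29777 = -872$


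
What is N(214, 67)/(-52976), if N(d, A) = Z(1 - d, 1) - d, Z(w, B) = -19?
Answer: 233/52976 ≈ 0.0043982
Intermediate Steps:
N(d, A) = -19 - d
N(214, 67)/(-52976) = (-19 - 1*214)/(-52976) = (-19 - 214)*(-1/52976) = -233*(-1/52976) = 233/52976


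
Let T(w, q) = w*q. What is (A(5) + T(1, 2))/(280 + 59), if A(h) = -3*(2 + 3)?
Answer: -13/339 ≈ -0.038348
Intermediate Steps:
T(w, q) = q*w
A(h) = -15 (A(h) = -3*5 = -15)
(A(5) + T(1, 2))/(280 + 59) = (-15 + 2*1)/(280 + 59) = (-15 + 2)/339 = -13*1/339 = -13/339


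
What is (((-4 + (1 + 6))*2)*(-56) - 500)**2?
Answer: 698896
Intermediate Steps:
(((-4 + (1 + 6))*2)*(-56) - 500)**2 = (((-4 + 7)*2)*(-56) - 500)**2 = ((3*2)*(-56) - 500)**2 = (6*(-56) - 500)**2 = (-336 - 500)**2 = (-836)**2 = 698896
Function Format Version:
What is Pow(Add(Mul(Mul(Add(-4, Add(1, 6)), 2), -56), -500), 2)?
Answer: 698896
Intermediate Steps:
Pow(Add(Mul(Mul(Add(-4, Add(1, 6)), 2), -56), -500), 2) = Pow(Add(Mul(Mul(Add(-4, 7), 2), -56), -500), 2) = Pow(Add(Mul(Mul(3, 2), -56), -500), 2) = Pow(Add(Mul(6, -56), -500), 2) = Pow(Add(-336, -500), 2) = Pow(-836, 2) = 698896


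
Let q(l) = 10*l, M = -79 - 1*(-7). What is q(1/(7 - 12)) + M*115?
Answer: -8282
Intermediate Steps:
M = -72 (M = -79 + 7 = -72)
q(1/(7 - 12)) + M*115 = 10/(7 - 12) - 72*115 = 10/(-5) - 8280 = 10*(-⅕) - 8280 = -2 - 8280 = -8282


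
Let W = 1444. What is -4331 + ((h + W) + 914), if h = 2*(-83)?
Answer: -2139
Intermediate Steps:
h = -166
-4331 + ((h + W) + 914) = -4331 + ((-166 + 1444) + 914) = -4331 + (1278 + 914) = -4331 + 2192 = -2139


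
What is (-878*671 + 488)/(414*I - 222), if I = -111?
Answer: 294325/23088 ≈ 12.748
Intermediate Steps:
(-878*671 + 488)/(414*I - 222) = (-878*671 + 488)/(414*(-111) - 222) = (-589138 + 488)/(-45954 - 222) = -588650/(-46176) = -588650*(-1/46176) = 294325/23088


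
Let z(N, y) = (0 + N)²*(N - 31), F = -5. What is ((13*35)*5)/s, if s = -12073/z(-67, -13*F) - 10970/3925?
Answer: -785645701750/955711563 ≈ -822.05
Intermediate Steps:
z(N, y) = N²*(-31 + N)
s = -955711563/345338770 (s = -12073*1/(4489*(-31 - 67)) - 10970/3925 = -12073/(4489*(-98)) - 10970*1/3925 = -12073/(-439922) - 2194/785 = -12073*(-1/439922) - 2194/785 = 12073/439922 - 2194/785 = -955711563/345338770 ≈ -2.7675)
((13*35)*5)/s = ((13*35)*5)/(-955711563/345338770) = (455*5)*(-345338770/955711563) = 2275*(-345338770/955711563) = -785645701750/955711563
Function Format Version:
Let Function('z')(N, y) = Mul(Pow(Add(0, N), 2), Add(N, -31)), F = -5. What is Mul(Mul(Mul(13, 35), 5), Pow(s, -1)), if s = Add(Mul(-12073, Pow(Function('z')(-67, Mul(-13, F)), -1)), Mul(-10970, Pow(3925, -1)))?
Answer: Rational(-785645701750, 955711563) ≈ -822.05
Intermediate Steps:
Function('z')(N, y) = Mul(Pow(N, 2), Add(-31, N))
s = Rational(-955711563, 345338770) (s = Add(Mul(-12073, Pow(Mul(Pow(-67, 2), Add(-31, -67)), -1)), Mul(-10970, Pow(3925, -1))) = Add(Mul(-12073, Pow(Mul(4489, -98), -1)), Mul(-10970, Rational(1, 3925))) = Add(Mul(-12073, Pow(-439922, -1)), Rational(-2194, 785)) = Add(Mul(-12073, Rational(-1, 439922)), Rational(-2194, 785)) = Add(Rational(12073, 439922), Rational(-2194, 785)) = Rational(-955711563, 345338770) ≈ -2.7675)
Mul(Mul(Mul(13, 35), 5), Pow(s, -1)) = Mul(Mul(Mul(13, 35), 5), Pow(Rational(-955711563, 345338770), -1)) = Mul(Mul(455, 5), Rational(-345338770, 955711563)) = Mul(2275, Rational(-345338770, 955711563)) = Rational(-785645701750, 955711563)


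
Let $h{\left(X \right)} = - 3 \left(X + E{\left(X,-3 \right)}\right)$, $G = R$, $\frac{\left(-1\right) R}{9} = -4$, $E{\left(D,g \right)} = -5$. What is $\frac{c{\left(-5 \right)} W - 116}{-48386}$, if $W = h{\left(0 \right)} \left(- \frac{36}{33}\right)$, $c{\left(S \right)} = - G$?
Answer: $- \frac{2602}{266123} \approx -0.0097774$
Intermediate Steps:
$R = 36$ ($R = \left(-9\right) \left(-4\right) = 36$)
$G = 36$
$h{\left(X \right)} = 15 - 3 X$ ($h{\left(X \right)} = - 3 \left(X - 5\right) = - 3 \left(-5 + X\right) = 15 - 3 X$)
$c{\left(S \right)} = -36$ ($c{\left(S \right)} = \left(-1\right) 36 = -36$)
$W = - \frac{180}{11}$ ($W = \left(15 - 0\right) \left(- \frac{36}{33}\right) = \left(15 + 0\right) \left(\left(-36\right) \frac{1}{33}\right) = 15 \left(- \frac{12}{11}\right) = - \frac{180}{11} \approx -16.364$)
$\frac{c{\left(-5 \right)} W - 116}{-48386} = \frac{\left(-36\right) \left(- \frac{180}{11}\right) - 116}{-48386} = \left(\frac{6480}{11} - 116\right) \left(- \frac{1}{48386}\right) = \frac{5204}{11} \left(- \frac{1}{48386}\right) = - \frac{2602}{266123}$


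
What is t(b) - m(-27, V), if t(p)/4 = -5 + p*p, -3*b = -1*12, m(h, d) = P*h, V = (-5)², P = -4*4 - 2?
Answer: -442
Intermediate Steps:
P = -18 (P = -16 - 2 = -18)
V = 25
m(h, d) = -18*h
b = 4 (b = -(-1)*12/3 = -⅓*(-12) = 4)
t(p) = -20 + 4*p² (t(p) = 4*(-5 + p*p) = 4*(-5 + p²) = -20 + 4*p²)
t(b) - m(-27, V) = (-20 + 4*4²) - (-18)*(-27) = (-20 + 4*16) - 1*486 = (-20 + 64) - 486 = 44 - 486 = -442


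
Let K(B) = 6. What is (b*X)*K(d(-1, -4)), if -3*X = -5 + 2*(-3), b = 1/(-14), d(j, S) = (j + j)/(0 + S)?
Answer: -11/7 ≈ -1.5714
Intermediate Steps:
d(j, S) = 2*j/S (d(j, S) = (2*j)/S = 2*j/S)
b = -1/14 ≈ -0.071429
X = 11/3 (X = -(-5 + 2*(-3))/3 = -(-5 - 6)/3 = -⅓*(-11) = 11/3 ≈ 3.6667)
(b*X)*K(d(-1, -4)) = -1/14*11/3*6 = -11/42*6 = -11/7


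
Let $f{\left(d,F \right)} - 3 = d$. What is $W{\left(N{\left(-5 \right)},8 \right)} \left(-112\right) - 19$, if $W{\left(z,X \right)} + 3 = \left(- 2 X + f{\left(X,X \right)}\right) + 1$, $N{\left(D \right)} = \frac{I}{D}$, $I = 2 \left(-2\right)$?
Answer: $765$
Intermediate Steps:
$I = -4$
$N{\left(D \right)} = - \frac{4}{D}$
$f{\left(d,F \right)} = 3 + d$
$W{\left(z,X \right)} = 1 - X$ ($W{\left(z,X \right)} = -3 + \left(\left(- 2 X + \left(3 + X\right)\right) + 1\right) = -3 + \left(\left(3 - X\right) + 1\right) = -3 - \left(-4 + X\right) = 1 - X$)
$W{\left(N{\left(-5 \right)},8 \right)} \left(-112\right) - 19 = \left(1 - 8\right) \left(-112\right) - 19 = \left(-7\right) \left(-112\right) - 19 = 784 - 19 = 765$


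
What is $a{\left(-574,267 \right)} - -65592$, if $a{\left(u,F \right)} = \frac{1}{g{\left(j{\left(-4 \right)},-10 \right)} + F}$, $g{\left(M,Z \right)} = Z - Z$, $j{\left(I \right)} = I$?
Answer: $\frac{17513065}{267} \approx 65592.0$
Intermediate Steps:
$g{\left(M,Z \right)} = 0$
$a{\left(u,F \right)} = \frac{1}{F}$ ($a{\left(u,F \right)} = \frac{1}{0 + F} = \frac{1}{F}$)
$a{\left(-574,267 \right)} - -65592 = \frac{1}{267} - -65592 = \frac{1}{267} + 65592 = \frac{17513065}{267}$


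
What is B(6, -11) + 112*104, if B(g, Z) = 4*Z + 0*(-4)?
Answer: 11604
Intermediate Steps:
B(g, Z) = 4*Z (B(g, Z) = 4*Z + 0 = 4*Z)
B(6, -11) + 112*104 = 4*(-11) + 112*104 = -44 + 11648 = 11604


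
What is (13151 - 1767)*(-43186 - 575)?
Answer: -498175224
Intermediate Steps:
(13151 - 1767)*(-43186 - 575) = 11384*(-43761) = -498175224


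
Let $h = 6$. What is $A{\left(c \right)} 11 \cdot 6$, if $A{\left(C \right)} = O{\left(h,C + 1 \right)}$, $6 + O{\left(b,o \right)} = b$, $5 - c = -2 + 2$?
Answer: $0$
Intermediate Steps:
$c = 5$ ($c = 5 - \left(-2 + 2\right) = 5 - 0 = 5 + 0 = 5$)
$O{\left(b,o \right)} = -6 + b$
$A{\left(C \right)} = 0$ ($A{\left(C \right)} = -6 + 6 = 0$)
$A{\left(c \right)} 11 \cdot 6 = 0 \cdot 11 \cdot 6 = 0 \cdot 6 = 0$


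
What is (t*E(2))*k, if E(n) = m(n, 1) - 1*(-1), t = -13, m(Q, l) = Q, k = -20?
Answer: 780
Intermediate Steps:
E(n) = 1 + n (E(n) = n - 1*(-1) = n + 1 = 1 + n)
(t*E(2))*k = -13*(1 + 2)*(-20) = -13*3*(-20) = -39*(-20) = 780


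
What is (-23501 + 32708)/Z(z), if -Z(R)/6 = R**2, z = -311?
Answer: -3069/193442 ≈ -0.015865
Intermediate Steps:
Z(R) = -6*R**2
(-23501 + 32708)/Z(z) = (-23501 + 32708)/((-6*(-311)**2)) = 9207/((-6*96721)) = 9207/(-580326) = 9207*(-1/580326) = -3069/193442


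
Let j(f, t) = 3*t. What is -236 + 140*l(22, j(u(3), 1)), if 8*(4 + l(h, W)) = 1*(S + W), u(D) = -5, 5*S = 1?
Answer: -740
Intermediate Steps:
S = ⅕ (S = (⅕)*1 = ⅕ ≈ 0.20000)
l(h, W) = -159/40 + W/8 (l(h, W) = -4 + (1*(⅕ + W))/8 = -4 + (⅕ + W)/8 = -4 + (1/40 + W/8) = -159/40 + W/8)
-236 + 140*l(22, j(u(3), 1)) = -236 + 140*(-159/40 + (3*1)/8) = -236 + 140*(-159/40 + (⅛)*3) = -236 + 140*(-159/40 + 3/8) = -236 + 140*(-18/5) = -236 - 504 = -740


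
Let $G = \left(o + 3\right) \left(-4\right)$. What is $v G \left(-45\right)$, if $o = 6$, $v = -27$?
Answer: $-43740$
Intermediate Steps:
$G = -36$ ($G = \left(6 + 3\right) \left(-4\right) = 9 \left(-4\right) = -36$)
$v G \left(-45\right) = \left(-27\right) \left(-36\right) \left(-45\right) = 972 \left(-45\right) = -43740$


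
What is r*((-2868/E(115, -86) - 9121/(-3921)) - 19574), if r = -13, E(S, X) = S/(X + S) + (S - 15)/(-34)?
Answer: 575873547197/1980105 ≈ 2.9083e+5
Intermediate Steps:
E(S, X) = 15/34 - S/34 + S/(S + X) (E(S, X) = S/(S + X) + (-15 + S)*(-1/34) = S/(S + X) + (15/34 - S/34) = 15/34 - S/34 + S/(S + X))
r*((-2868/E(115, -86) - 9121/(-3921)) - 19574) = -13*((-2868*34*(115 - 86)/(-1*115² + 15*(-86) + 49*115 - 1*115*(-86)) - 9121/(-3921)) - 19574) = -13*((-2868*986/(-1*13225 - 1290 + 5635 + 9890) - 9121*(-1/3921)) - 19574) = -13*((-2868*986/(-13225 - 1290 + 5635 + 9890) + 9121/3921) - 19574) = -13*((-2868/((1/34)*(1/29)*1010) + 9121/3921) - 19574) = -13*((-2868/505/493 + 9121/3921) - 19574) = -13*((-2868*493/505 + 9121/3921) - 19574) = -13*((-1413924/505 + 9121/3921) - 19574) = -13*(-5539389899/1980105 - 19574) = -13*(-44297965169/1980105) = 575873547197/1980105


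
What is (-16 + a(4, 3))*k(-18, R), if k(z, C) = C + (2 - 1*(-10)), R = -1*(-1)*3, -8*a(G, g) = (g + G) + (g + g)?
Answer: -2115/8 ≈ -264.38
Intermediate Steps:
a(G, g) = -3*g/8 - G/8 (a(G, g) = -((g + G) + (g + g))/8 = -((G + g) + 2*g)/8 = -(G + 3*g)/8 = -3*g/8 - G/8)
R = 3 (R = 1*3 = 3)
k(z, C) = 12 + C (k(z, C) = C + (2 + 10) = C + 12 = 12 + C)
(-16 + a(4, 3))*k(-18, R) = (-16 + (-3/8*3 - ⅛*4))*(12 + 3) = (-16 + (-9/8 - ½))*15 = (-16 - 13/8)*15 = -141/8*15 = -2115/8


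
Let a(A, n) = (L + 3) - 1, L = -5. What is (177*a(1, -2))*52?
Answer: -27612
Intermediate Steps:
a(A, n) = -3 (a(A, n) = (-5 + 3) - 1 = -2 - 1 = -3)
(177*a(1, -2))*52 = (177*(-3))*52 = -531*52 = -27612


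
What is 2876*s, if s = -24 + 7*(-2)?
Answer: -109288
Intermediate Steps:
s = -38 (s = -24 - 14 = -38)
2876*s = 2876*(-38) = -109288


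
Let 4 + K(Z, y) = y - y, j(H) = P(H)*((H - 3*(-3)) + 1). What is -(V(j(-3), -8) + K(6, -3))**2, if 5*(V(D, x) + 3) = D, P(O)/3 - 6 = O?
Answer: -784/25 ≈ -31.360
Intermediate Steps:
P(O) = 18 + 3*O
j(H) = (10 + H)*(18 + 3*H) (j(H) = (18 + 3*H)*((H - 3*(-3)) + 1) = (18 + 3*H)*((H + 9) + 1) = (18 + 3*H)*((9 + H) + 1) = (18 + 3*H)*(10 + H) = (10 + H)*(18 + 3*H))
V(D, x) = -3 + D/5
K(Z, y) = -4 (K(Z, y) = -4 + (y - y) = -4 + 0 = -4)
-(V(j(-3), -8) + K(6, -3))**2 = -((-3 + (3*(6 - 3)*(10 - 3))/5) - 4)**2 = -((-3 + (3*3*7)/5) - 4)**2 = -((-3 + (1/5)*63) - 4)**2 = -((-3 + 63/5) - 4)**2 = -(48/5 - 4)**2 = -(28/5)**2 = -1*784/25 = -784/25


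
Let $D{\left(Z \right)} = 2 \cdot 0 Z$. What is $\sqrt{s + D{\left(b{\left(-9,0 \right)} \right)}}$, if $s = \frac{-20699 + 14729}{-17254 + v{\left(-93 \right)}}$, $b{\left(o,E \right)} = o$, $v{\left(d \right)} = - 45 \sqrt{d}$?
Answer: $\frac{\sqrt{5970}}{\sqrt{17254 + 45 i \sqrt{93}}} \approx 0.58808 - 0.0073944 i$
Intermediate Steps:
$D{\left(Z \right)} = 0$ ($D{\left(Z \right)} = 0 Z = 0$)
$s = - \frac{5970}{-17254 - 45 i \sqrt{93}}$ ($s = \frac{-20699 + 14729}{-17254 - 45 \sqrt{-93}} = - \frac{5970}{-17254 - 45 i \sqrt{93}} \approx 0.34579 - 0.0086971 i$)
$\sqrt{s + D{\left(b{\left(-9,0 \right)} \right)}} = \sqrt{\left(\frac{103006380}{297888841} - \frac{268650 i \sqrt{93}}{297888841}\right) + 0} = \sqrt{\frac{103006380}{297888841} - \frac{268650 i \sqrt{93}}{297888841}}$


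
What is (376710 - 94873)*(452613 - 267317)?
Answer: 52223268752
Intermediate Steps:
(376710 - 94873)*(452613 - 267317) = 281837*185296 = 52223268752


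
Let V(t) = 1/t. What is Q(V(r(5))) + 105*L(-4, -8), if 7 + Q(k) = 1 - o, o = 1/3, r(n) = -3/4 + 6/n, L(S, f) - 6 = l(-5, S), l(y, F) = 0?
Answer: 1871/3 ≈ 623.67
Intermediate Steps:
L(S, f) = 6 (L(S, f) = 6 + 0 = 6)
r(n) = -¾ + 6/n (r(n) = -3*¼ + 6/n = -¾ + 6/n)
o = ⅓ (o = 1*(⅓) = ⅓ ≈ 0.33333)
Q(k) = -19/3 (Q(k) = -7 + (1 - 1*⅓) = -7 + (1 - ⅓) = -7 + ⅔ = -19/3)
Q(V(r(5))) + 105*L(-4, -8) = -19/3 + 105*6 = -19/3 + 630 = 1871/3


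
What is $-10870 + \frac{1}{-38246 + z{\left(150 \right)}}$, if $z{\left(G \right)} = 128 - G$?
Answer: $- \frac{415973161}{38268} \approx -10870.0$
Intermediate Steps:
$-10870 + \frac{1}{-38246 + z{\left(150 \right)}} = -10870 + \frac{1}{-38246 + \left(128 - 150\right)} = -10870 + \frac{1}{-38246 - 22} = -10870 + \frac{1}{-38268} = -10870 - \frac{1}{38268} = - \frac{415973161}{38268}$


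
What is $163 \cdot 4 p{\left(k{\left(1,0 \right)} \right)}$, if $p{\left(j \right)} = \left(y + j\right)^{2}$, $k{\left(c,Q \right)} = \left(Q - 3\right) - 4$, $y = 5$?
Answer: $2608$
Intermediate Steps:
$k{\left(c,Q \right)} = -7 + Q$ ($k{\left(c,Q \right)} = \left(-3 + Q\right) - 4 = -7 + Q$)
$p{\left(j \right)} = \left(5 + j\right)^{2}$
$163 \cdot 4 p{\left(k{\left(1,0 \right)} \right)} = 163 \cdot 4 \left(5 + \left(-7 + 0\right)\right)^{2} = 163 \cdot 4 \left(5 - 7\right)^{2} = 163 \cdot 4 \left(-2\right)^{2} = 163 \cdot 4 \cdot 4 = 163 \cdot 16 = 2608$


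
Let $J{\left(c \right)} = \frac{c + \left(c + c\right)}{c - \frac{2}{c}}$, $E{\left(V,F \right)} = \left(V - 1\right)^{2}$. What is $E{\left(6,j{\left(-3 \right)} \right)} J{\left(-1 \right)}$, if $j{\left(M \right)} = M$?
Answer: $-75$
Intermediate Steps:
$E{\left(V,F \right)} = \left(-1 + V\right)^{2}$
$J{\left(c \right)} = \frac{3 c}{c - \frac{2}{c}}$ ($J{\left(c \right)} = \frac{c + 2 c}{c - \frac{2}{c}} = \frac{3 c}{c - \frac{2}{c}}$)
$E{\left(6,j{\left(-3 \right)} \right)} J{\left(-1 \right)} = \left(-1 + 6\right)^{2} \frac{3 \left(-1\right)^{2}}{-2 + \left(-1\right)^{2}} = 5^{2} \cdot 3 \cdot 1 \frac{1}{-2 + 1} = 25 \cdot 3 \cdot 1 \frac{1}{-1} = 25 \cdot 3 \cdot 1 \left(-1\right) = 25 \left(-3\right) = -75$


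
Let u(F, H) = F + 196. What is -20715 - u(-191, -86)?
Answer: -20720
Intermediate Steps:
u(F, H) = 196 + F
-20715 - u(-191, -86) = -20715 - (196 - 191) = -20715 - 1*5 = -20715 - 5 = -20720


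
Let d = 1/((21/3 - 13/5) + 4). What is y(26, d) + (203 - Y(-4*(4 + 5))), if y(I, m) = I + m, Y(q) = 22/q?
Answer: 14473/63 ≈ 229.73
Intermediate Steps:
d = 5/42 (d = 1/((21*(1/3) - 13*1/5) + 4) = 1/((7 - 13/5) + 4) = 1/(22/5 + 4) = 1/(42/5) = 5/42 ≈ 0.11905)
y(26, d) + (203 - Y(-4*(4 + 5))) = (26 + 5/42) + (203 - 22/((-4*(4 + 5)))) = 1097/42 + (203 - 22/((-4*9))) = 1097/42 + (203 - 22/(-36)) = 1097/42 + (203 - 22*(-1)/36) = 1097/42 + (203 - 1*(-11/18)) = 1097/42 + (203 + 11/18) = 1097/42 + 3665/18 = 14473/63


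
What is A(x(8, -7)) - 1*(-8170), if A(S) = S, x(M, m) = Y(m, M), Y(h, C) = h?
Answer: 8163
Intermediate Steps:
x(M, m) = m
A(x(8, -7)) - 1*(-8170) = -7 - 1*(-8170) = -7 + 8170 = 8163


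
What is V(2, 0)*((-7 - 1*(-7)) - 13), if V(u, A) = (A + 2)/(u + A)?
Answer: -13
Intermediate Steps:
V(u, A) = (2 + A)/(A + u)
V(2, 0)*((-7 - 1*(-7)) - 13) = ((2 + 0)/(0 + 2))*((-7 - 1*(-7)) - 13) = (2/2)*((-7 + 7) - 13) = ((½)*2)*(0 - 13) = 1*(-13) = -13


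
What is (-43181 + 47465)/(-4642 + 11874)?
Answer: 1071/1808 ≈ 0.59237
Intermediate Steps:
(-43181 + 47465)/(-4642 + 11874) = 4284/7232 = 4284*(1/7232) = 1071/1808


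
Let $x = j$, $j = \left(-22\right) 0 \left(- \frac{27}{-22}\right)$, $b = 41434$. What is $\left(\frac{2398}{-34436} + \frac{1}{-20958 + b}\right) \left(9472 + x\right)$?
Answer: $- \frac{29047671104}{44069471} \approx -659.13$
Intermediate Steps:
$j = 0$ ($j = 0 \left(\left(-27\right) \left(- \frac{1}{22}\right)\right) = 0 \cdot \frac{27}{22} = 0$)
$x = 0$
$\left(\frac{2398}{-34436} + \frac{1}{-20958 + b}\right) \left(9472 + x\right) = \left(\frac{2398}{-34436} + \frac{1}{-20958 + 41434}\right) \left(9472 + 0\right) = \left(2398 \left(- \frac{1}{34436}\right) + \frac{1}{20476}\right) 9472 = \left(- \frac{1199}{17218} + \frac{1}{20476}\right) 9472 = \left(- \frac{12266753}{176277884}\right) 9472 = - \frac{29047671104}{44069471}$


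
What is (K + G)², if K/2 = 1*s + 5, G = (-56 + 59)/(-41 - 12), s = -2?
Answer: 99225/2809 ≈ 35.324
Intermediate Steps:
G = -3/53 (G = 3/(-53) = 3*(-1/53) = -3/53 ≈ -0.056604)
K = 6 (K = 2*(1*(-2) + 5) = 2*(-2 + 5) = 2*3 = 6)
(K + G)² = (6 - 3/53)² = (315/53)² = 99225/2809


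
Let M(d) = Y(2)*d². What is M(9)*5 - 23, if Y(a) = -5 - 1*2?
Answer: -2858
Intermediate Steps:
Y(a) = -7 (Y(a) = -5 - 2 = -7)
M(d) = -7*d²
M(9)*5 - 23 = -7*9²*5 - 23 = -7*81*5 - 23 = -567*5 - 23 = -2835 - 23 = -2858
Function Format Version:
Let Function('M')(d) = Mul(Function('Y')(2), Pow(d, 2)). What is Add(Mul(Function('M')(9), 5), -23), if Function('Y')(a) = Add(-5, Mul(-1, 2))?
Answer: -2858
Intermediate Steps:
Function('Y')(a) = -7 (Function('Y')(a) = Add(-5, -2) = -7)
Function('M')(d) = Mul(-7, Pow(d, 2))
Add(Mul(Function('M')(9), 5), -23) = Add(Mul(Mul(-7, Pow(9, 2)), 5), -23) = Add(Mul(Mul(-7, 81), 5), -23) = Add(Mul(-567, 5), -23) = Add(-2835, -23) = -2858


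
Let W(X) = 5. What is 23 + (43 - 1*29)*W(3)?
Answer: 93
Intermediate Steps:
23 + (43 - 1*29)*W(3) = 23 + (43 - 1*29)*5 = 23 + (43 - 29)*5 = 23 + 14*5 = 23 + 70 = 93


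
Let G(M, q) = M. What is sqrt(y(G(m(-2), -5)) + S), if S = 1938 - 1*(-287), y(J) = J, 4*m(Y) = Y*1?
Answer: sqrt(8898)/2 ≈ 47.165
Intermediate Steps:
m(Y) = Y/4 (m(Y) = (Y*1)/4 = Y/4)
S = 2225 (S = 1938 + 287 = 2225)
sqrt(y(G(m(-2), -5)) + S) = sqrt((1/4)*(-2) + 2225) = sqrt(-1/2 + 2225) = sqrt(4449/2) = sqrt(8898)/2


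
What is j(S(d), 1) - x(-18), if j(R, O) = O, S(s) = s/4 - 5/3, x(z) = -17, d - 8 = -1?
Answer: 18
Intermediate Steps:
d = 7 (d = 8 - 1 = 7)
S(s) = -5/3 + s/4 (S(s) = s*(¼) - 5*⅓ = s/4 - 5/3 = -5/3 + s/4)
j(S(d), 1) - x(-18) = 1 - 1*(-17) = 1 + 17 = 18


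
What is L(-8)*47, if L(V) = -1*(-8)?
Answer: 376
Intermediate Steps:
L(V) = 8
L(-8)*47 = 8*47 = 376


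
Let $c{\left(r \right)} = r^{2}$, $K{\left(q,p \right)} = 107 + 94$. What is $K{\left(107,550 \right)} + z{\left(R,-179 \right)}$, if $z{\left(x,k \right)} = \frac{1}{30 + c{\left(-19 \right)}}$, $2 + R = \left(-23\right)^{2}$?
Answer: $\frac{78592}{391} \approx 201.0$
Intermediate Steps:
$R = 527$ ($R = -2 + \left(-23\right)^{2} = -2 + 529 = 527$)
$K{\left(q,p \right)} = 201$
$z{\left(x,k \right)} = \frac{1}{391}$ ($z{\left(x,k \right)} = \frac{1}{30 + \left(-19\right)^{2}} = \frac{1}{30 + 361} = \frac{1}{391}$)
$K{\left(107,550 \right)} + z{\left(R,-179 \right)} = 201 + \frac{1}{391} = \frac{78592}{391}$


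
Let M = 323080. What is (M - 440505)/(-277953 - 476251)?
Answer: 175/1124 ≈ 0.15569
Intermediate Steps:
(M - 440505)/(-277953 - 476251) = (323080 - 440505)/(-277953 - 476251) = -117425/(-754204) = -117425*(-1/754204) = 175/1124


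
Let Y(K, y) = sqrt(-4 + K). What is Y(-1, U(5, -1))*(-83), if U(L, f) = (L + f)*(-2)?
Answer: -83*I*sqrt(5) ≈ -185.59*I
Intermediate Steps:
U(L, f) = -2*L - 2*f
Y(-1, U(5, -1))*(-83) = sqrt(-4 - 1)*(-83) = sqrt(-5)*(-83) = (I*sqrt(5))*(-83) = -83*I*sqrt(5)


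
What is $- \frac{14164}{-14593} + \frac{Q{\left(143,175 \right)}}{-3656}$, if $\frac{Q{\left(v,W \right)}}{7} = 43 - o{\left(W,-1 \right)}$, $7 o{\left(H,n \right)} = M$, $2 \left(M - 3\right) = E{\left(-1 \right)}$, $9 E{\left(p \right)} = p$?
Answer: $\frac{853813067}{960336144} \approx 0.88908$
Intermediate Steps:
$E{\left(p \right)} = \frac{p}{9}$
$M = \frac{53}{18}$ ($M = 3 + \frac{\frac{1}{9} \left(-1\right)}{2} = 3 + \frac{1}{2} \left(- \frac{1}{9}\right) = 3 - \frac{1}{18} = \frac{53}{18} \approx 2.9444$)
$o{\left(H,n \right)} = \frac{53}{126}$ ($o{\left(H,n \right)} = \frac{1}{7} \cdot \frac{53}{18} = \frac{53}{126}$)
$Q{\left(v,W \right)} = \frac{5365}{18}$ ($Q{\left(v,W \right)} = 7 \left(43 - \frac{53}{126}\right) = 7 \cdot \frac{5365}{126} = \frac{5365}{18}$)
$- \frac{14164}{-14593} + \frac{Q{\left(143,175 \right)}}{-3656} = - \frac{14164}{-14593} + \frac{5365}{18 \left(-3656\right)} = \left(-14164\right) \left(- \frac{1}{14593}\right) + \frac{5365}{18} \left(- \frac{1}{3656}\right) = \frac{14164}{14593} - \frac{5365}{65808} = \frac{853813067}{960336144}$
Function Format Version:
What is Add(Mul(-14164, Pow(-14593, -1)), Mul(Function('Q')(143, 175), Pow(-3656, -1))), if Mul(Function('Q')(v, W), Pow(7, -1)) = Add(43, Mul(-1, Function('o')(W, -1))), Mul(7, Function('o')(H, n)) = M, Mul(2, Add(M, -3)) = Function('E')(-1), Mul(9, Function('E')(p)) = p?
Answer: Rational(853813067, 960336144) ≈ 0.88908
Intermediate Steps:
Function('E')(p) = Mul(Rational(1, 9), p)
M = Rational(53, 18) (M = Add(3, Mul(Rational(1, 2), Mul(Rational(1, 9), -1))) = Add(3, Mul(Rational(1, 2), Rational(-1, 9))) = Add(3, Rational(-1, 18)) = Rational(53, 18) ≈ 2.9444)
Function('o')(H, n) = Rational(53, 126) (Function('o')(H, n) = Mul(Rational(1, 7), Rational(53, 18)) = Rational(53, 126))
Function('Q')(v, W) = Rational(5365, 18) (Function('Q')(v, W) = Mul(7, Add(43, Mul(-1, Rational(53, 126)))) = Mul(7, Add(43, Rational(-53, 126))) = Mul(7, Rational(5365, 126)) = Rational(5365, 18))
Add(Mul(-14164, Pow(-14593, -1)), Mul(Function('Q')(143, 175), Pow(-3656, -1))) = Add(Mul(-14164, Pow(-14593, -1)), Mul(Rational(5365, 18), Pow(-3656, -1))) = Add(Mul(-14164, Rational(-1, 14593)), Mul(Rational(5365, 18), Rational(-1, 3656))) = Add(Rational(14164, 14593), Rational(-5365, 65808)) = Rational(853813067, 960336144)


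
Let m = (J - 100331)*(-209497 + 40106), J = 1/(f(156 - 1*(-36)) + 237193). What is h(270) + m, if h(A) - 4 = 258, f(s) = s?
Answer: 4034398117644564/237385 ≈ 1.6995e+10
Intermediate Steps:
h(A) = 262 (h(A) = 4 + 258 = 262)
J = 1/237385 (J = 1/((156 - 1*(-36)) + 237193) = 1/((156 + 36) + 237193) = 1/(192 + 237193) = 1/237385 ≈ 4.2126e-6)
m = 4034398055449694/237385 (m = (1/237385 - 100331)*(-209497 + 40106) = -23817074434/237385*(-169391) = 4034398055449694/237385 ≈ 1.6995e+10)
h(270) + m = 262 + 4034398055449694/237385 = 4034398117644564/237385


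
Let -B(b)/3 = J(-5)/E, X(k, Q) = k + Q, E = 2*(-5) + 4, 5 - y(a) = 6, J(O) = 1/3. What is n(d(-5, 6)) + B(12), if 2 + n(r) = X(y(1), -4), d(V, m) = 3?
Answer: -41/6 ≈ -6.8333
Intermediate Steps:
J(O) = 1/3
y(a) = -1 (y(a) = 5 - 1*6 = 5 - 6 = -1)
E = -6 (E = -10 + 4 = -6)
X(k, Q) = Q + k
B(b) = 1/6 (B(b) = -1/(-6) = -(-1)/6 = -3*(-1/18) = 1/6)
n(r) = -7 (n(r) = -2 + (-4 - 1) = -2 - 5 = -7)
n(d(-5, 6)) + B(12) = -7 + 1/6 = -41/6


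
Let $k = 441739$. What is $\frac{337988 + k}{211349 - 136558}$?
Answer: $\frac{779727}{74791} \approx 10.425$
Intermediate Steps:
$\frac{337988 + k}{211349 - 136558} = \frac{337988 + 441739}{211349 - 136558} = \frac{779727}{74791}$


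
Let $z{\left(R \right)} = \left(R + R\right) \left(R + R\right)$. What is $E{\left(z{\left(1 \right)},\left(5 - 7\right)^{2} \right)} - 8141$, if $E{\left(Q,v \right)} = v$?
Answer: $-8137$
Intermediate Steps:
$z{\left(R \right)} = 4 R^{2}$ ($z{\left(R \right)} = 2 R 2 R = 4 R^{2}$)
$E{\left(z{\left(1 \right)},\left(5 - 7\right)^{2} \right)} - 8141 = \left(5 - 7\right)^{2} - 8141 = \left(-2\right)^{2} - 8141 = 4 - 8141 = -8137$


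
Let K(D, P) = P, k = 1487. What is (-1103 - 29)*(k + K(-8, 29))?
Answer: -1716112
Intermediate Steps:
(-1103 - 29)*(k + K(-8, 29)) = (-1103 - 29)*(1487 + 29) = -1132*1516 = -1716112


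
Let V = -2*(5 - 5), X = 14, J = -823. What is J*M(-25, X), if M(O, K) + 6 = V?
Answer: 4938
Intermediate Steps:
V = 0 (V = -2*0 = 0)
M(O, K) = -6 (M(O, K) = -6 + 0 = -6)
J*M(-25, X) = -823*(-6) = 4938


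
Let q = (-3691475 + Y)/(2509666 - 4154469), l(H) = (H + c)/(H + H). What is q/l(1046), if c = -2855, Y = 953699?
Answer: -1909142464/991816209 ≈ -1.9249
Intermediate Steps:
l(H) = (-2855 + H)/(2*H) (l(H) = (H - 2855)/(H + H) = (-2855 + H)/((2*H)) = (-2855 + H)*(1/(2*H)) = (-2855 + H)/(2*H))
q = 2737776/1644803 (q = (-3691475 + 953699)/(2509666 - 4154469) = -2737776/(-1644803) = -2737776*(-1/1644803) = 2737776/1644803 ≈ 1.6645)
q/l(1046) = 2737776/(1644803*(((½)*(-2855 + 1046)/1046))) = 2737776/(1644803*(((½)*(1/1046)*(-1809)))) = 2737776/(1644803*(-1809/2092)) = (2737776/1644803)*(-2092/1809) = -1909142464/991816209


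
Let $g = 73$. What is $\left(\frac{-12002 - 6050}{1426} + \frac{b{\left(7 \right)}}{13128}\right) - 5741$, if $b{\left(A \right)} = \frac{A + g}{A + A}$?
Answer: $- \frac{47123794268}{8190231} \approx -5753.7$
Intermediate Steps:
$b{\left(A \right)} = \frac{73 + A}{2 A}$ ($b{\left(A \right)} = \frac{A + 73}{A + A} = \frac{73 + A}{2 A}$)
$\left(\frac{-12002 - 6050}{1426} + \frac{b{\left(7 \right)}}{13128}\right) - 5741 = \left(\frac{-12002 - 6050}{1426} + \frac{\frac{1}{2} \cdot \frac{1}{7} \left(73 + 7\right)}{13128}\right) - 5741 = \left(\left(-18052\right) \frac{1}{1426} + \frac{1}{2} \cdot \frac{1}{7} \cdot 80 \cdot \frac{1}{13128}\right) - 5741 = \left(- \frac{9026}{713} + \frac{40}{7} \cdot \frac{1}{13128}\right) - 5741 = \left(- \frac{9026}{713} + \frac{5}{11487}\right) - 5741 = - \frac{103678097}{8190231} - 5741 = - \frac{47123794268}{8190231}$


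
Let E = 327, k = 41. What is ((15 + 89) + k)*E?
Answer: 47415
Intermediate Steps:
((15 + 89) + k)*E = ((15 + 89) + 41)*327 = (104 + 41)*327 = 145*327 = 47415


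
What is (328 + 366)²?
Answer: 481636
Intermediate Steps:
(328 + 366)² = 694² = 481636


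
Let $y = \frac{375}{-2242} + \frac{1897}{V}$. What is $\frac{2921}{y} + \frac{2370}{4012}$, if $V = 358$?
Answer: $\frac{294246707311}{516397559} \approx 569.81$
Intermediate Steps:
$y = \frac{1029706}{200659}$ ($y = \frac{375}{-2242} + \frac{1897}{358} = 375 \left(- \frac{1}{2242}\right) + 1897 \cdot \frac{1}{358} = - \frac{375}{2242} + \frac{1897}{358} = \frac{1029706}{200659} \approx 5.1316$)
$\frac{2921}{y} + \frac{2370}{4012} = \frac{2921}{\frac{1029706}{200659}} + \frac{2370}{4012} = 2921 \cdot \frac{200659}{1029706} + 2370 \cdot \frac{1}{4012} = \frac{586124939}{1029706} + \frac{1185}{2006} = \frac{294246707311}{516397559}$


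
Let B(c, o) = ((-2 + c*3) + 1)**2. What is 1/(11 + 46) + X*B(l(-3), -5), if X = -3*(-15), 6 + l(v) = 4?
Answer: 125686/57 ≈ 2205.0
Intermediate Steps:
l(v) = -2 (l(v) = -6 + 4 = -2)
X = 45
B(c, o) = (-1 + 3*c)**2 (B(c, o) = ((-2 + 3*c) + 1)**2 = (-1 + 3*c)**2)
1/(11 + 46) + X*B(l(-3), -5) = 1/(11 + 46) + 45*(-1 + 3*(-2))**2 = 1/57 + 45*(-1 - 6)**2 = 1/57 + 45*(-7)**2 = 1/57 + 45*49 = 1/57 + 2205 = 125686/57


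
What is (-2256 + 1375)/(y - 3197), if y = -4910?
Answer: 881/8107 ≈ 0.10867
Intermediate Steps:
(-2256 + 1375)/(y - 3197) = (-2256 + 1375)/(-4910 - 3197) = -881/(-8107) = -881*(-1/8107) = 881/8107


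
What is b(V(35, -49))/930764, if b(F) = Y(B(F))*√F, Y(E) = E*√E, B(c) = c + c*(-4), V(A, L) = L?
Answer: 7203*I*√3/930764 ≈ 0.013404*I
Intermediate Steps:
B(c) = -3*c (B(c) = c - 4*c = -3*c)
Y(E) = E^(3/2)
b(F) = 3*√3*√F*(-F)^(3/2) (b(F) = (-3*F)^(3/2)*√F = (3*√3*(-F)^(3/2))*√F = 3*√3*√F*(-F)^(3/2))
b(V(35, -49))/930764 = (3*√3*√(-49)*(-1*(-49))^(3/2))/930764 = (3*√3*(7*I)*49^(3/2))*(1/930764) = (3*√3*(7*I)*343)*(1/930764) = (7203*I*√3)*(1/930764) = 7203*I*√3/930764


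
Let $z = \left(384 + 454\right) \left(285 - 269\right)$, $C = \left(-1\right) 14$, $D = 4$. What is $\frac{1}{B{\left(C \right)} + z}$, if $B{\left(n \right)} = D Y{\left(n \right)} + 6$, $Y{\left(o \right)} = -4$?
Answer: $\frac{1}{13398} \approx 7.4638 \cdot 10^{-5}$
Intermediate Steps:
$C = -14$
$z = 13408$ ($z = 838 \cdot 16 = 13408$)
$B{\left(n \right)} = -10$ ($B{\left(n \right)} = 4 \left(-4\right) + 6 = -16 + 6 = -10$)
$\frac{1}{B{\left(C \right)} + z} = \frac{1}{-10 + 13408} = \frac{1}{13398}$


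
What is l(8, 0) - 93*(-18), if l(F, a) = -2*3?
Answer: 1668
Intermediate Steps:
l(F, a) = -6
l(8, 0) - 93*(-18) = -6 - 93*(-18) = -6 + 1674 = 1668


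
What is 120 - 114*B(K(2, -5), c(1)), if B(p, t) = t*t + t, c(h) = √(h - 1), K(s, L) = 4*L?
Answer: 120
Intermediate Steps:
c(h) = √(-1 + h)
B(p, t) = t + t² (B(p, t) = t² + t = t + t²)
120 - 114*B(K(2, -5), c(1)) = 120 - 114*√(-1 + 1)*(1 + √(-1 + 1)) = 120 - 114*√0*(1 + √0) = 120 - 0*(1 + 0) = 120 - 0 = 120 - 114*0 = 120 + 0 = 120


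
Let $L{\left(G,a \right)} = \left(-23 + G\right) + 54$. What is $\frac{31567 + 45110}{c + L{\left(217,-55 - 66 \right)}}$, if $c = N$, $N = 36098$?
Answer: $\frac{76677}{36346} \approx 2.1096$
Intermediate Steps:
$c = 36098$
$L{\left(G,a \right)} = 31 + G$
$\frac{31567 + 45110}{c + L{\left(217,-55 - 66 \right)}} = \frac{31567 + 45110}{36098 + \left(31 + 217\right)} = \frac{76677}{36098 + 248} = \frac{76677}{36346}$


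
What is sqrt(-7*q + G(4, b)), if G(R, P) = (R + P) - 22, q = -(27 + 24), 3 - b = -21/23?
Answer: sqrt(181401)/23 ≈ 18.518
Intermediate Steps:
b = 90/23 (b = 3 - (-21)/23 = 3 - 1*(-21/23) = 3 + 21/23 = 90/23 ≈ 3.9130)
q = -51 (q = -1*51 = -51)
G(R, P) = -22 + P + R (G(R, P) = (P + R) - 22 = -22 + P + R)
sqrt(-7*q + G(4, b)) = sqrt(-7*(-51) + (-22 + 90/23 + 4)) = sqrt(357 - 324/23) = sqrt(7887/23) = sqrt(181401)/23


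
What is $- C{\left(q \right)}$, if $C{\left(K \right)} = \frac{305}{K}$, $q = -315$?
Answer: $\frac{61}{63} \approx 0.96825$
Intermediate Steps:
$- C{\left(q \right)} = - \frac{305}{-315} = - \frac{305 \left(-1\right)}{315} = \left(-1\right) \left(- \frac{61}{63}\right) = \frac{61}{63}$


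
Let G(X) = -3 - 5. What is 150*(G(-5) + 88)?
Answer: 12000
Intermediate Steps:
G(X) = -8
150*(G(-5) + 88) = 150*(-8 + 88) = 150*80 = 12000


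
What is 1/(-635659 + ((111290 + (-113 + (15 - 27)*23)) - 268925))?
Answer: -1/793683 ≈ -1.2599e-6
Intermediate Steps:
1/(-635659 + ((111290 + (-113 + (15 - 27)*23)) - 268925)) = 1/(-635659 + ((111290 + (-113 - 12*23)) - 268925)) = 1/(-635659 + ((111290 + (-113 - 276)) - 268925)) = 1/(-635659 + ((111290 - 389) - 268925)) = 1/(-635659 + (110901 - 268925)) = 1/(-635659 - 158024) = 1/(-793683) = -1/793683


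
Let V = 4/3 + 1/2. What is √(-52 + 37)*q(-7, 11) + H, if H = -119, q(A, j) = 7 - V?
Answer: -119 + 31*I*√15/6 ≈ -119.0 + 20.01*I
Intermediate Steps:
V = 11/6 (V = 4*(⅓) + 1*(½) = 4/3 + ½ = 11/6 ≈ 1.8333)
q(A, j) = 31/6 (q(A, j) = 7 - 1*11/6 = 7 - 11/6 = 31/6)
√(-52 + 37)*q(-7, 11) + H = √(-52 + 37)*(31/6) - 119 = √(-15)*(31/6) - 119 = (I*√15)*(31/6) - 119 = 31*I*√15/6 - 119 = -119 + 31*I*√15/6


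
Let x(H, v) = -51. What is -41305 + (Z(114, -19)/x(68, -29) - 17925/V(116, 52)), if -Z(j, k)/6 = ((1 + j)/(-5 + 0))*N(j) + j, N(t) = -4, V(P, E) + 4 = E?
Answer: -11329943/272 ≈ -41654.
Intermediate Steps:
V(P, E) = -4 + E
Z(j, k) = -24/5 - 54*j/5 (Z(j, k) = -6*(((1 + j)/(-5 + 0))*(-4) + j) = -6*(((1 + j)/(-5))*(-4) + j) = -6*(((1 + j)*(-⅕))*(-4) + j) = -6*((-⅕ - j/5)*(-4) + j) = -6*((⅘ + 4*j/5) + j) = -6*(⅘ + 9*j/5) = -24/5 - 54*j/5)
-41305 + (Z(114, -19)/x(68, -29) - 17925/V(116, 52)) = -41305 + ((-24/5 - 54/5*114)/(-51) - 17925/(-4 + 52)) = -41305 + ((-24/5 - 6156/5)*(-1/51) - 17925/48) = -41305 + (-1236*(-1/51) - 17925*1/48) = -41305 + (412/17 - 5975/16) = -41305 - 94983/272 = -11329943/272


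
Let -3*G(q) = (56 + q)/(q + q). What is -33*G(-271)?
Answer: 2365/542 ≈ 4.3635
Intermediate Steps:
G(q) = -(56 + q)/(6*q) (G(q) = -(56 + q)/(3*(q + q)) = -(56 + q)/(3*(2*q)) = -(56 + q)*1/(2*q)/3 = -(56 + q)/(6*q))
-33*G(-271) = -11*(-56 - 1*(-271))/(2*(-271)) = -11*(-1)*(-56 + 271)/(2*271) = -11*(-1)*215/(2*271) = -33*(-215/1626) = 2365/542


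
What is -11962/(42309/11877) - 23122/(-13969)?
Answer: -661211638136/197004807 ≈ -3356.3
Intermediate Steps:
-11962/(42309/11877) - 23122/(-13969) = -11962/(42309*(1/11877)) - 23122*(-1/13969) = -11962/14103/3959 + 23122/13969 = -11962*3959/14103 + 23122/13969 = -47357558/14103 + 23122/13969 = -661211638136/197004807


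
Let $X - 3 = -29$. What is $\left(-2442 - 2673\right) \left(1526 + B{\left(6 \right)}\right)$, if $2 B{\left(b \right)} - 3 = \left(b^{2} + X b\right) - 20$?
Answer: $- \frac{14910225}{2} \approx -7.4551 \cdot 10^{6}$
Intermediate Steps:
$X = -26$ ($X = 3 - 29 = -26$)
$B{\left(b \right)} = - \frac{17}{2} + \frac{b^{2}}{2} - 13 b$ ($B{\left(b \right)} = \frac{3}{2} + \frac{\left(b^{2} - 26 b\right) - 20}{2} = \frac{3}{2} + \frac{-20 + b^{2} - 26 b}{2} = \frac{3}{2} - \left(10 + 13 b - \frac{b^{2}}{2}\right) = - \frac{17}{2} + \frac{b^{2}}{2} - 13 b$)
$\left(-2442 - 2673\right) \left(1526 + B{\left(6 \right)}\right) = \left(-2442 - 2673\right) \left(1526 - \left(\frac{173}{2} - 18\right)\right) = - 5115 \left(1526 - \frac{137}{2}\right) = \left(-5115\right) \frac{2915}{2} = - \frac{14910225}{2}$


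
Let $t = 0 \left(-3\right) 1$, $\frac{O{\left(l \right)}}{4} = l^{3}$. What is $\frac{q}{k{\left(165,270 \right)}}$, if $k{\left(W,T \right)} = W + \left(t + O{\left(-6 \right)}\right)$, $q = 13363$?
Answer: $- \frac{13363}{699} \approx -19.117$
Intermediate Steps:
$O{\left(l \right)} = 4 l^{3}$
$t = 0$ ($t = 0 \cdot 1 = 0$)
$k{\left(W,T \right)} = -864 + W$ ($k{\left(W,T \right)} = W + \left(0 + 4 \left(-6\right)^{3}\right) = W + \left(0 + 4 \left(-216\right)\right) = W + \left(0 - 864\right) = W - 864 = -864 + W$)
$\frac{q}{k{\left(165,270 \right)}} = \frac{13363}{-864 + 165} = \frac{13363}{-699} = 13363 \left(- \frac{1}{699}\right) = - \frac{13363}{699}$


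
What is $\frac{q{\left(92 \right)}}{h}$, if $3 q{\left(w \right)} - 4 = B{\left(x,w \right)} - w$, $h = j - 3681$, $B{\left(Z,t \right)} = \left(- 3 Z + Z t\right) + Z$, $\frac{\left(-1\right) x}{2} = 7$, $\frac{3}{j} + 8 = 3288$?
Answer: $\frac{4421440}{36221031} \approx 0.12207$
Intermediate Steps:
$j = \frac{3}{3280}$ ($j = \frac{3}{-8 + 3288} = \frac{3}{3280} \approx 0.00091463$)
$x = -14$ ($x = \left(-2\right) 7 = -14$)
$B{\left(Z,t \right)} = - 2 Z + Z t$
$h = - \frac{12073677}{3280}$ ($h = \frac{3}{3280} - 3681 = - \frac{12073677}{3280} \approx -3681.0$)
$q{\left(w \right)} = \frac{32}{3} - 5 w$ ($q{\left(w \right)} = \frac{4}{3} + \frac{- 14 \left(-2 + w\right) - w}{3} = \frac{4}{3} + \frac{\left(28 - 14 w\right) - w}{3} = \frac{4}{3} + \frac{28 - 15 w}{3} = \frac{4}{3} - \left(- \frac{28}{3} + 5 w\right) = \frac{32}{3} - 5 w$)
$\frac{q{\left(92 \right)}}{h} = \frac{\frac{32}{3} - 460}{- \frac{12073677}{3280}} = \left(\frac{32}{3} - 460\right) \left(- \frac{3280}{12073677}\right) = \left(- \frac{1348}{3}\right) \left(- \frac{3280}{12073677}\right) = \frac{4421440}{36221031}$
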